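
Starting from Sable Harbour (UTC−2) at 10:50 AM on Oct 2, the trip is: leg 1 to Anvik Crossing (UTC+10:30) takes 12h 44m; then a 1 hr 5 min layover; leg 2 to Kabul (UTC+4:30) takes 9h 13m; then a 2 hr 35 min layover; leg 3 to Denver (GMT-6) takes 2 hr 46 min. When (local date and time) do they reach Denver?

Convert departure to UTC: 10:50 AM + 2:00 = 12:50 PM UTC on Oct 2.
Add 12 hours 44 minutes leg 1 → 1:34 AM UTC (Oct 3).
Add 1 hour 5 minutes layover in Anvik Crossing → 2:39 AM UTC.
Add 9 hours 13 minutes leg 2 → 11:52 AM UTC.
Add 2 hours and 35 minutes layover in Kabul → 2:27 PM UTC.
Add 2 hours 46 minutes leg 3 → 5:13 PM UTC.
Denver is UTC−6:00, so local arrival = 5:13 PM − 6:00 = 11:13 AM on Oct 3.

11:13 AM on October 3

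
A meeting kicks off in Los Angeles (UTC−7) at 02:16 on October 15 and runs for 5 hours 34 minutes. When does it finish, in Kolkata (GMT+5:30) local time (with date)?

20:20 on October 15

Kolkata is 12:30 ahead of Los Angeles.
After 5 hours 34 minutes it is 07:50 in Los Angeles.
Shift by the zone difference: 07:50 + 12:30 = 20:20 on Oct 15 in Kolkata.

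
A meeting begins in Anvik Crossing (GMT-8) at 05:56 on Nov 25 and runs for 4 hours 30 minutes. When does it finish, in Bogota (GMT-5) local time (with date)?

Convert start to UTC: 05:56 + 8:00 = 13:56 UTC on Nov 25.
Add 4 hours 30 minutes duration → 18:26 UTC.
Bogota is UTC−5:00, so local end time = 18:26 − 5:00 = 13:26 on Nov 25.

13:26 on November 25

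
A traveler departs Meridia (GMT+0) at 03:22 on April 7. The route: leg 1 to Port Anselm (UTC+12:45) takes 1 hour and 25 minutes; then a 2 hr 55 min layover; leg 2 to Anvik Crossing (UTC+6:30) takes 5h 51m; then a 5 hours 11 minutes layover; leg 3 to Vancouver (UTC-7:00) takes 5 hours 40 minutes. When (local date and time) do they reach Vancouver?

Meridia is at UTC+0, so departure is already 03:22 UTC on Apr 7.
Add 1 hour 25 minutes leg 1 → 04:47 UTC.
Add 2 hours 55 minutes layover in Port Anselm → 07:42 UTC.
Add 5 hours and 51 minutes leg 2 → 13:33 UTC.
Add 5 hours and 11 minutes layover in Anvik Crossing → 18:44 UTC.
Add 5 hours 40 minutes leg 3 → 00:24 UTC (Apr 8).
Vancouver is UTC−7:00, so local arrival = 00:24 − 7:00 = 17:24 on Apr 7.

17:24 on April 7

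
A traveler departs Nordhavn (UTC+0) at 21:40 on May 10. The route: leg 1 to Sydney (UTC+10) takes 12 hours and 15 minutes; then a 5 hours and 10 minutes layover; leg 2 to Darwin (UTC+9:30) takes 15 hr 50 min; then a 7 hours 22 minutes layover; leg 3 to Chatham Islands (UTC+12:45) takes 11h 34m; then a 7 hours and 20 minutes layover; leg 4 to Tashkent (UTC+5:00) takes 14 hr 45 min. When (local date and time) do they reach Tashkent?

04:56 on May 14

Nordhavn is at UTC+0, so departure is already 21:40 UTC on May 10.
Add 12 hours 15 minutes leg 1 → 09:55 UTC (May 11).
Add 5 hours and 10 minutes layover in Sydney → 15:05 UTC.
Add 15 hours and 50 minutes leg 2 → 06:55 UTC (May 12).
Add 7 hours 22 minutes layover in Darwin → 14:17 UTC.
Add 11 hours 34 minutes leg 3 → 01:51 UTC (May 13).
Add 7 hours and 20 minutes layover in Chatham Islands → 09:11 UTC.
Add 14 hours and 45 minutes leg 4 → 23:56 UTC.
Tashkent is UTC+5:00, so local arrival = 23:56 + 5:00 = 04:56 on May 14.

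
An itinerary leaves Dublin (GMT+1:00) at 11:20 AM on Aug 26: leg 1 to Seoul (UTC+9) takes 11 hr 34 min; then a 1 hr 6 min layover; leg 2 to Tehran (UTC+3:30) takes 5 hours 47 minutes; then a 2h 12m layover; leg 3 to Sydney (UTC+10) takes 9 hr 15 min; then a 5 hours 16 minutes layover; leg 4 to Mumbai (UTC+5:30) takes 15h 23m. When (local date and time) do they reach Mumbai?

Convert departure to UTC: 11:20 AM − 1:00 = 10:20 AM UTC on Aug 26.
Add 11 hours 34 minutes leg 1 → 9:54 PM UTC.
Add 1 hour 6 minutes layover in Seoul → 11:00 PM UTC.
Add 5 hours and 47 minutes leg 2 → 4:47 AM UTC (Aug 27).
Add 2 hours 12 minutes layover in Tehran → 6:59 AM UTC.
Add 9 hours and 15 minutes leg 3 → 4:14 PM UTC.
Add 5 hours and 16 minutes layover in Sydney → 9:30 PM UTC.
Add 15 hours 23 minutes leg 4 → 12:53 PM UTC (Aug 28).
Mumbai is UTC+5:30, so local arrival = 12:53 PM + 5:30 = 6:23 PM on Aug 28.

6:23 PM on August 28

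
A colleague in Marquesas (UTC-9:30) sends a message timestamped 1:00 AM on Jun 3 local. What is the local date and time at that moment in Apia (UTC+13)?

11:30 PM on June 3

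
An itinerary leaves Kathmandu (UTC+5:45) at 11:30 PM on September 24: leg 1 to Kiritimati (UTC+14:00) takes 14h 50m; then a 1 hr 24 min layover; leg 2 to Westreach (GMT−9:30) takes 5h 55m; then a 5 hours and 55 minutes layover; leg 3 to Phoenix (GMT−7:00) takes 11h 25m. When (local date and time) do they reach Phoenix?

Convert departure to UTC: 11:30 PM − 5:45 = 5:45 PM UTC on Sep 24.
Add 14 hours 50 minutes leg 1 → 8:35 AM UTC (Sep 25).
Add 1 hour 24 minutes layover in Kiritimati → 9:59 AM UTC.
Add 5 hours and 55 minutes leg 2 → 3:54 PM UTC.
Add 5 hours and 55 minutes layover in Westreach → 9:49 PM UTC.
Add 11 hours 25 minutes leg 3 → 9:14 AM UTC (Sep 26).
Phoenix is UTC−7:00, so local arrival = 9:14 AM − 7:00 = 2:14 AM on Sep 26.

2:14 AM on September 26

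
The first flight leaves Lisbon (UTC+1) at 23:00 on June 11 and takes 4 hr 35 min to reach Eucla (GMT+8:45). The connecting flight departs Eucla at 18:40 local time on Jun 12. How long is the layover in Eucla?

Convert departure to UTC: 23:00 − 1:00 = 22:00 UTC on Jun 11.
Add 4 hours and 35 minutes flight time → 02:35 UTC (Jun 12).
Eucla is UTC+8:45, so local arrival = 02:35 + 8:45 = 11:20 on Jun 12.
Layover = 18:40 − 11:20 = 7 hours 20 minutes.

7 hours 20 minutes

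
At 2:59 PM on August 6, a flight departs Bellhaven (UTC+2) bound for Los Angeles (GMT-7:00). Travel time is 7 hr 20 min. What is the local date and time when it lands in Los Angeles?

1:19 PM on Aug 6

Convert departure to UTC: 2:59 PM − 2:00 = 12:59 PM UTC on Aug 6.
Add 7 hours 20 minutes travel time → 8:19 PM UTC.
Los Angeles is UTC−7:00, so local arrival = 8:19 PM − 7:00 = 1:19 PM on Aug 6.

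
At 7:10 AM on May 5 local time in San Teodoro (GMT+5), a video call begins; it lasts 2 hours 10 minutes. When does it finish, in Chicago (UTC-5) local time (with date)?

11:20 PM on May 4

Chicago is 10:00 behind San Teodoro.
After 2 hours and 10 minutes it is 9:20 AM in San Teodoro.
Shift by the zone difference: 9:20 AM − 10:00 = 11:20 PM on May 4 in Chicago.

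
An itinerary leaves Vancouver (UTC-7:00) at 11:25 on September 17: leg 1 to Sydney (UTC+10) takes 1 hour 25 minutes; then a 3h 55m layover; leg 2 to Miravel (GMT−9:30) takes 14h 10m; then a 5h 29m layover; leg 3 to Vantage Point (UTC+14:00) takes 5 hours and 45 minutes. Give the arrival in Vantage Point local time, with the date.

Convert departure to UTC: 11:25 + 7:00 = 18:25 UTC on Sep 17.
Add 1 hour 25 minutes leg 1 → 19:50 UTC.
Add 3 hours 55 minutes layover in Sydney → 23:45 UTC.
Add 14 hours 10 minutes leg 2 → 13:55 UTC (Sep 18).
Add 5 hours 29 minutes layover in Miravel → 19:24 UTC.
Add 5 hours and 45 minutes leg 3 → 01:09 UTC (Sep 19).
Vantage Point is UTC+14:00, so local arrival = 01:09 + 14:00 = 15:09 on Sep 19.

15:09 on Sep 19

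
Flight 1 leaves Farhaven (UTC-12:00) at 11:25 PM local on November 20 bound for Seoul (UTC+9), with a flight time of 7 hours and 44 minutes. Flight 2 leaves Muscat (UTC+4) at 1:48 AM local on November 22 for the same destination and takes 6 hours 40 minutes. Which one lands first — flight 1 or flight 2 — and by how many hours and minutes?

Flight 1 in UTC: 11:25 PM + 12:00 = 11:25 AM on Nov 21.
+7 hours 44 minutes → arrive 7:09 PM UTC on Nov 21.
Flight 2 in UTC: 1:48 AM − 4:00 = 9:48 PM on Nov 21.
+6 hours and 40 minutes → arrive 4:28 AM UTC on Nov 22.
Flight 1 lands earlier by 9 hours 19 minutes.

the first, by 9 hours 19 minutes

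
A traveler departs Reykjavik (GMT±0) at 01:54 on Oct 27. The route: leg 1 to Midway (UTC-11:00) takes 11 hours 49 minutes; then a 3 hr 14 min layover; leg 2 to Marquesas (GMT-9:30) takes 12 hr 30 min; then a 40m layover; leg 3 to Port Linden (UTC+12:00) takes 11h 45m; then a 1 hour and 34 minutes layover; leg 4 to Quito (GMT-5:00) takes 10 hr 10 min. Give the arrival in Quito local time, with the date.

00:36 on October 29

Reykjavik is at UTC+0, so departure is already 01:54 UTC on Oct 27.
Add 11 hours 49 minutes leg 1 → 13:43 UTC.
Add 3 hours and 14 minutes layover in Midway → 16:57 UTC.
Add 12 hours 30 minutes leg 2 → 05:27 UTC (Oct 28).
Add 40 minutes layover in Marquesas → 06:07 UTC.
Add 11 hours 45 minutes leg 3 → 17:52 UTC.
Add 1 hour 34 minutes layover in Port Linden → 19:26 UTC.
Add 10 hours and 10 minutes leg 4 → 05:36 UTC (Oct 29).
Quito is UTC−5:00, so local arrival = 05:36 − 5:00 = 00:36 on Oct 29.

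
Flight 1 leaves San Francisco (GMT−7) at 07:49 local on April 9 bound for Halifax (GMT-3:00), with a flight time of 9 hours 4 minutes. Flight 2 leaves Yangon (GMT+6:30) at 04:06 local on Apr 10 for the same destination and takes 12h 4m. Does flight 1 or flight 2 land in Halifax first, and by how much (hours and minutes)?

the first, by 9 hours 47 minutes

Flight 1 in UTC: 07:49 + 7:00 = 14:49 on Apr 9.
+9 hours and 4 minutes → arrive 23:53 UTC on Apr 9.
Flight 2 in UTC: 04:06 − 6:30 = 21:36 on Apr 9.
+12 hours and 4 minutes → arrive 09:40 UTC on Apr 10.
Flight 1 lands earlier by 9 hours 47 minutes.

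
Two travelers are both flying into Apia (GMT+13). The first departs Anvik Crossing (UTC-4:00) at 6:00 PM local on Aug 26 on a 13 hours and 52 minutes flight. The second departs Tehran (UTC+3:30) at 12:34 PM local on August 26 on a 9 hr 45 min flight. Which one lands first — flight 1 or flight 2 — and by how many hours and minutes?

Flight 1 in UTC: 6:00 PM + 4:00 = 10:00 PM on Aug 26.
+13 hours and 52 minutes → arrive 11:52 AM UTC on Aug 27.
Flight 2 in UTC: 12:34 PM − 3:30 = 9:04 AM on Aug 26.
+9 hours 45 minutes → arrive 6:49 PM UTC on Aug 26.
Flight 2 lands earlier by 17 hours 3 minutes.

the second, by 17 hours 3 minutes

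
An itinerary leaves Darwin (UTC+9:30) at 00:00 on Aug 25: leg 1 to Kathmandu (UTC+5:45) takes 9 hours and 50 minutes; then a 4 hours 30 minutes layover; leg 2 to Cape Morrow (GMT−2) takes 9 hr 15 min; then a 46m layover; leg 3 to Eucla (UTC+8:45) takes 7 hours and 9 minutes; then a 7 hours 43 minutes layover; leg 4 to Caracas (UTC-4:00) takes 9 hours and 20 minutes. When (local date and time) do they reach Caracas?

11:03 on August 26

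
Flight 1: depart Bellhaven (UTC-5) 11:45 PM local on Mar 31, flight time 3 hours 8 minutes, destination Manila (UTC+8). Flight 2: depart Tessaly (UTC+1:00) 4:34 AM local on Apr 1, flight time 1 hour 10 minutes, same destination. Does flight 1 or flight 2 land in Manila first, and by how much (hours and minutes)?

Flight 1 in UTC: 11:45 PM + 5:00 = 4:45 AM on Apr 1.
+3 hours 8 minutes → arrive 7:53 AM UTC on Apr 1.
Flight 2 in UTC: 4:34 AM − 1:00 = 3:34 AM on Apr 1.
+1 hour 10 minutes → arrive 4:44 AM UTC on Apr 1.
Flight 2 lands earlier by 3 hours 9 minutes.

the second, by 3 hours 9 minutes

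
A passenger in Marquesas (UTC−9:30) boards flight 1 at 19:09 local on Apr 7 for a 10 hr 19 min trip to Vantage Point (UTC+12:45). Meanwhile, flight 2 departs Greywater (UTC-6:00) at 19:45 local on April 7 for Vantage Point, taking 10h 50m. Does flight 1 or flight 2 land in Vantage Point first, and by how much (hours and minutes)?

Flight 1 in UTC: 19:09 + 9:30 = 04:39 on Apr 8.
+10 hours and 19 minutes → arrive 14:58 UTC on Apr 8.
Flight 2 in UTC: 19:45 + 6:00 = 01:45 on Apr 8.
+10 hours 50 minutes → arrive 12:35 UTC on Apr 8.
Flight 2 lands earlier by 2 hours 23 minutes.

the second, by 2 hours 23 minutes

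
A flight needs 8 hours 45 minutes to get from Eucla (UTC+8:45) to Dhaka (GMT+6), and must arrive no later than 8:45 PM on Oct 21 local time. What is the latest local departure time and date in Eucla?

2:45 PM on October 21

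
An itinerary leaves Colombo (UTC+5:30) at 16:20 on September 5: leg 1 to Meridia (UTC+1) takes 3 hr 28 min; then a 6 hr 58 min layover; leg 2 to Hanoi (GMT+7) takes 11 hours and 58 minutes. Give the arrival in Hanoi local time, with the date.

Convert departure to UTC: 16:20 − 5:30 = 10:50 UTC on Sep 5.
Add 3 hours 28 minutes leg 1 → 14:18 UTC.
Add 6 hours and 58 minutes layover in Meridia → 21:16 UTC.
Add 11 hours and 58 minutes leg 2 → 09:14 UTC (Sep 6).
Hanoi is UTC+7:00, so local arrival = 09:14 + 7:00 = 16:14 on Sep 6.

16:14 on September 6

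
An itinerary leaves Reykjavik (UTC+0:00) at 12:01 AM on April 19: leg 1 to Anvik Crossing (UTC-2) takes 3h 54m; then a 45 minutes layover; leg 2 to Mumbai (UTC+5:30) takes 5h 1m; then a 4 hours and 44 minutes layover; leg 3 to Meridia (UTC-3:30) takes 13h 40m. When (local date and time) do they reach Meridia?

12:35 AM on April 20

Reykjavik is at UTC+0, so departure is already 12:01 AM UTC on Apr 19.
Add 3 hours and 54 minutes leg 1 → 3:55 AM UTC.
Add 45 minutes layover in Anvik Crossing → 4:40 AM UTC.
Add 5 hours and 1 minute leg 2 → 9:41 AM UTC.
Add 4 hours and 44 minutes layover in Mumbai → 2:25 PM UTC.
Add 13 hours 40 minutes leg 3 → 4:05 AM UTC (Apr 20).
Meridia is UTC−3:30, so local arrival = 4:05 AM − 3:30 = 12:35 AM on Apr 20.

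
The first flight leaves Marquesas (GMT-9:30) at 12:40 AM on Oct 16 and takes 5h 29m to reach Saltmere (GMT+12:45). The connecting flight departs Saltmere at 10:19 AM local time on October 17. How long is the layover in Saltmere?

Convert departure to UTC: 12:40 AM + 9:30 = 10:10 AM UTC on Oct 16.
Add 5 hours and 29 minutes flight time → 3:39 PM UTC.
Saltmere is UTC+12:45, so local arrival = 3:39 PM + 12:45 = 4:24 AM on Oct 17.
Layover = 10:19 AM − 4:24 AM = 5 hours 55 minutes.

5 hours 55 minutes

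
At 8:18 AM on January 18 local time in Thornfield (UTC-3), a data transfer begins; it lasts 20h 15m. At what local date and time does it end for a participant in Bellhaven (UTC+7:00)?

2:33 PM on January 19

Convert start to UTC: 8:18 AM + 3:00 = 11:18 AM UTC on Jan 18.
Add 20 hours and 15 minutes duration → 7:33 AM UTC (Jan 19).
Bellhaven is UTC+7:00, so local end time = 7:33 AM + 7:00 = 2:33 PM on Jan 19.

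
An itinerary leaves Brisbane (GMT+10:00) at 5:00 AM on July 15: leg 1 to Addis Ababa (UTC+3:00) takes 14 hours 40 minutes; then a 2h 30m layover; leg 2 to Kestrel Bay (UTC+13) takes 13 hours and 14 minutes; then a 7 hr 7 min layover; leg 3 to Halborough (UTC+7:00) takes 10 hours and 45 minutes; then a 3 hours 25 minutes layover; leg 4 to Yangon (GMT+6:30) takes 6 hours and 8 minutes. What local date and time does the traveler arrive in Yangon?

Convert departure to UTC: 5:00 AM − 10:00 = 7:00 PM UTC on Jul 14.
Add 14 hours and 40 minutes leg 1 → 9:40 AM UTC (Jul 15).
Add 2 hours and 30 minutes layover in Addis Ababa → 12:10 PM UTC.
Add 13 hours and 14 minutes leg 2 → 1:24 AM UTC (Jul 16).
Add 7 hours 7 minutes layover in Kestrel Bay → 8:31 AM UTC.
Add 10 hours 45 minutes leg 3 → 7:16 PM UTC.
Add 3 hours 25 minutes layover in Halborough → 10:41 PM UTC.
Add 6 hours 8 minutes leg 4 → 4:49 AM UTC (Jul 17).
Yangon is UTC+6:30, so local arrival = 4:49 AM + 6:30 = 11:19 AM on Jul 17.

11:19 AM on July 17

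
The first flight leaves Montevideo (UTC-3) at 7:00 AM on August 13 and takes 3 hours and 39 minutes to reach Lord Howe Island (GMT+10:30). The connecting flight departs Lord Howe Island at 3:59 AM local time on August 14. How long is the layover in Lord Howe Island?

Convert departure to UTC: 7:00 AM + 3:00 = 10:00 AM UTC on Aug 13.
Add 3 hours and 39 minutes flight time → 1:39 PM UTC.
Lord Howe Island is UTC+10:30, so local arrival = 1:39 PM + 10:30 = 12:09 AM on Aug 14.
Layover = 3:59 AM − 12:09 AM = 3 hours 50 minutes.

3 hours 50 minutes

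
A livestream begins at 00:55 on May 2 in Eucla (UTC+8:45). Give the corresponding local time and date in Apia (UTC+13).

05:10 on May 2

Apia is 4:15 ahead of Eucla.
Shift by the zone difference: 00:55 + 4:15 = 05:10 on May 2 in Apia.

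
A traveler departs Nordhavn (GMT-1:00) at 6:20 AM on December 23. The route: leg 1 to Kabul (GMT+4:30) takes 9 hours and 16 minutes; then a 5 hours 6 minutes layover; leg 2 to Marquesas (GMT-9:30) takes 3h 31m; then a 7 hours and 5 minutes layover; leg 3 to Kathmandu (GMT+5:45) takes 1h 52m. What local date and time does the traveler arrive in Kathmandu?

3:55 PM on December 24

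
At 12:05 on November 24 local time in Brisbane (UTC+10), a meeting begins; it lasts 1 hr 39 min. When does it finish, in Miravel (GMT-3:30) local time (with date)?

Convert start to UTC: 12:05 − 10:00 = 02:05 UTC on Nov 24.
Add 1 hour and 39 minutes duration → 03:44 UTC.
Miravel is UTC−3:30, so local end time = 03:44 − 3:30 = 00:14 on Nov 24.

00:14 on Nov 24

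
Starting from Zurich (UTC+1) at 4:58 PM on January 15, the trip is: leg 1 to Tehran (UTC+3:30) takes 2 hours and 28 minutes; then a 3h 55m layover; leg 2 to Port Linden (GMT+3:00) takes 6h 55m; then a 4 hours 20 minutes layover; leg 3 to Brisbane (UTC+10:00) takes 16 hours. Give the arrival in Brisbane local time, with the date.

11:36 AM on Jan 17

Convert departure to UTC: 4:58 PM − 1:00 = 3:58 PM UTC on Jan 15.
Add 2 hours 28 minutes leg 1 → 6:26 PM UTC.
Add 3 hours 55 minutes layover in Tehran → 10:21 PM UTC.
Add 6 hours and 55 minutes leg 2 → 5:16 AM UTC (Jan 16).
Add 4 hours 20 minutes layover in Port Linden → 9:36 AM UTC.
Add 16 hours leg 3 → 1:36 AM UTC (Jan 17).
Brisbane is UTC+10:00, so local arrival = 1:36 AM + 10:00 = 11:36 AM on Jan 17.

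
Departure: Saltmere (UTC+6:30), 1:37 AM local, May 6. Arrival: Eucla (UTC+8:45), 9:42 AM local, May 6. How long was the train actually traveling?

5 hours 50 minutes

Eucla is 2:15 ahead of Saltmere.
Clock-face elapsed time (ignoring zones) is 8 hours 5 minutes.
Actual elapsed = 8 hours 5 minutes − 2:15 = 5 hours 50 minutes.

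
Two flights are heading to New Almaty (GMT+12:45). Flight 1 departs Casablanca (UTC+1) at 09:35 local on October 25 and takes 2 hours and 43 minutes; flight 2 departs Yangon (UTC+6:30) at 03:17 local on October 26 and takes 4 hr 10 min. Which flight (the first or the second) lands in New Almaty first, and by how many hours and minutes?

Flight 1 in UTC: 09:35 − 1:00 = 08:35 on Oct 25.
+2 hours and 43 minutes → arrive 11:18 UTC on Oct 25.
Flight 2 in UTC: 03:17 − 6:30 = 20:47 on Oct 25.
+4 hours and 10 minutes → arrive 00:57 UTC on Oct 26.
Flight 1 lands earlier by 13 hours 39 minutes.

the first, by 13 hours 39 minutes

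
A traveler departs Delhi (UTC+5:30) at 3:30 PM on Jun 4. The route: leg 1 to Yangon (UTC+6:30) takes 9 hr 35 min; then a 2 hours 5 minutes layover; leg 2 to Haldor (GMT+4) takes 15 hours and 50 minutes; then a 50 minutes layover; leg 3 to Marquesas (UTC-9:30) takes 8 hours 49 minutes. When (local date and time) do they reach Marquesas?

Convert departure to UTC: 3:30 PM − 5:30 = 10:00 AM UTC on Jun 4.
Add 9 hours 35 minutes leg 1 → 7:35 PM UTC.
Add 2 hours and 5 minutes layover in Yangon → 9:40 PM UTC.
Add 15 hours and 50 minutes leg 2 → 1:30 PM UTC (Jun 5).
Add 50 minutes layover in Haldor → 2:20 PM UTC.
Add 8 hours and 49 minutes leg 3 → 11:09 PM UTC.
Marquesas is UTC−9:30, so local arrival = 11:09 PM − 9:30 = 1:39 PM on Jun 5.

1:39 PM on June 5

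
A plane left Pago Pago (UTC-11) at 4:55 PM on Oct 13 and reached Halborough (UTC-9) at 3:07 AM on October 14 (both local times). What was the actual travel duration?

Halborough is 2:00 ahead of Pago Pago.
Clock-face elapsed time (ignoring zones) is 10 hours 12 minutes.
Actual elapsed = 10 hours 12 minutes − 2:00 = 8 hours 12 minutes.

8 hours 12 minutes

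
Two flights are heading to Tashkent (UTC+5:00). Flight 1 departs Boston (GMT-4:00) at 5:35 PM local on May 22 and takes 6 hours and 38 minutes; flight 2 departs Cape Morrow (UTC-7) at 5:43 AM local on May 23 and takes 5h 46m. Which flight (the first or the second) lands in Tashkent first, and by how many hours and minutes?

the first, by 14 hours 16 minutes

Flight 1 in UTC: 5:35 PM + 4:00 = 9:35 PM on May 22.
+6 hours 38 minutes → arrive 4:13 AM UTC on May 23.
Flight 2 in UTC: 5:43 AM + 7:00 = 12:43 PM on May 23.
+5 hours and 46 minutes → arrive 6:29 PM UTC on May 23.
Flight 1 lands earlier by 14 hours 16 minutes.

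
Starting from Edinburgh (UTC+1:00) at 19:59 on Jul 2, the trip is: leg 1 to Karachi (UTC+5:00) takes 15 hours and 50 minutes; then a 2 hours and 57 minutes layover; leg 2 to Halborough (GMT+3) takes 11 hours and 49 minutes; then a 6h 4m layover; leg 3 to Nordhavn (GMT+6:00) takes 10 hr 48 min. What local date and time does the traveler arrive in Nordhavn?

00:27 on July 5

Convert departure to UTC: 19:59 − 1:00 = 18:59 UTC on Jul 2.
Add 15 hours and 50 minutes leg 1 → 10:49 UTC (Jul 3).
Add 2 hours and 57 minutes layover in Karachi → 13:46 UTC.
Add 11 hours and 49 minutes leg 2 → 01:35 UTC (Jul 4).
Add 6 hours 4 minutes layover in Halborough → 07:39 UTC.
Add 10 hours 48 minutes leg 3 → 18:27 UTC.
Nordhavn is UTC+6:00, so local arrival = 18:27 + 6:00 = 00:27 on Jul 5.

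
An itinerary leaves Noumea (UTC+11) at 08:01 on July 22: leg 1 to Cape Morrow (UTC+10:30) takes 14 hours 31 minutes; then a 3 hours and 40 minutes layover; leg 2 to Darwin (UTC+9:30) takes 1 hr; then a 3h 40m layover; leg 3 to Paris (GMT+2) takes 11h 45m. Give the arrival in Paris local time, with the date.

Convert departure to UTC: 08:01 − 11:00 = 21:01 UTC on Jul 21.
Add 14 hours 31 minutes leg 1 → 11:32 UTC (Jul 22).
Add 3 hours and 40 minutes layover in Cape Morrow → 15:12 UTC.
Add 1 hour leg 2 → 16:12 UTC.
Add 3 hours 40 minutes layover in Darwin → 19:52 UTC.
Add 11 hours and 45 minutes leg 3 → 07:37 UTC (Jul 23).
Paris is UTC+2:00, so local arrival = 07:37 + 2:00 = 09:37 on Jul 23.

09:37 on July 23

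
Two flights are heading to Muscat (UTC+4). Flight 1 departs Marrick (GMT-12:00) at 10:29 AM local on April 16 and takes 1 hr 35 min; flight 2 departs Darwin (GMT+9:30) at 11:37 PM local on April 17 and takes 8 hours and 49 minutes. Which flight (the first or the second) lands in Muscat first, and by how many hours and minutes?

Flight 1 in UTC: 10:29 AM + 12:00 = 10:29 PM on Apr 16.
+1 hour 35 minutes → arrive 12:04 AM UTC on Apr 17.
Flight 2 in UTC: 11:37 PM − 9:30 = 2:07 PM on Apr 17.
+8 hours and 49 minutes → arrive 10:56 PM UTC on Apr 17.
Flight 1 lands earlier by 22 hours 52 minutes.

the first, by 22 hours 52 minutes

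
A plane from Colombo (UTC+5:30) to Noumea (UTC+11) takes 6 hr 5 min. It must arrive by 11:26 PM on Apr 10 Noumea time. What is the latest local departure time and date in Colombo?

11:51 AM on Apr 10

Target arrival in UTC: 11:26 PM − 11:00 = 12:26 PM on Apr 10.
Subtract 6 hours and 5 minutes → departure 6:21 AM UTC on Apr 10.
Colombo is UTC+5:30: 6:21 AM + 5:30 = 11:51 AM on Apr 10.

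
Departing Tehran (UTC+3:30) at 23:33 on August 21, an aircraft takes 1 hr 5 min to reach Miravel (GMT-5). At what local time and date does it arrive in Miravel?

Convert departure to UTC: 23:33 − 3:30 = 20:03 UTC on Aug 21.
Add 1 hour 5 minutes travel time → 21:08 UTC.
Miravel is UTC−5:00, so local arrival = 21:08 − 5:00 = 16:08 on Aug 21.

16:08 on Aug 21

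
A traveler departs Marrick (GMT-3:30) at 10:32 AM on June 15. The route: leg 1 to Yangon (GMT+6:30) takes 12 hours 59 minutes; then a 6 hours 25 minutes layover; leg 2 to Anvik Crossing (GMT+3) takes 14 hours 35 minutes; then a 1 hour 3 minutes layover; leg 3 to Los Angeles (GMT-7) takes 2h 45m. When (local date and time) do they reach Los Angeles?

8:49 PM on June 16

Convert departure to UTC: 10:32 AM + 3:30 = 2:02 PM UTC on Jun 15.
Add 12 hours and 59 minutes leg 1 → 3:01 AM UTC (Jun 16).
Add 6 hours and 25 minutes layover in Yangon → 9:26 AM UTC.
Add 14 hours and 35 minutes leg 2 → 12:01 AM UTC (Jun 17).
Add 1 hour 3 minutes layover in Anvik Crossing → 1:04 AM UTC.
Add 2 hours and 45 minutes leg 3 → 3:49 AM UTC.
Los Angeles is UTC−7:00, so local arrival = 3:49 AM − 7:00 = 8:49 PM on Jun 16.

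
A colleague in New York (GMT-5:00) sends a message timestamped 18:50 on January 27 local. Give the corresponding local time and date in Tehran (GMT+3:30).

Tehran is 8:30 ahead of New York.
Shift by the zone difference: 18:50 + 8:30 = 03:20 on Jan 28 in Tehran.

03:20 on Jan 28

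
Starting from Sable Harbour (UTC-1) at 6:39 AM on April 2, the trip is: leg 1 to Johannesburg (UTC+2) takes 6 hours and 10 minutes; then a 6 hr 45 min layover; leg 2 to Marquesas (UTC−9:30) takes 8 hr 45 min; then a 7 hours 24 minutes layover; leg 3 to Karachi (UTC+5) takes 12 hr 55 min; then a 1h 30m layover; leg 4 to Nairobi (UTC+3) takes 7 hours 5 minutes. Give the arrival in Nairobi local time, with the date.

Convert departure to UTC: 6:39 AM + 1:00 = 7:39 AM UTC on Apr 2.
Add 6 hours 10 minutes leg 1 → 1:49 PM UTC.
Add 6 hours and 45 minutes layover in Johannesburg → 8:34 PM UTC.
Add 8 hours and 45 minutes leg 2 → 5:19 AM UTC (Apr 3).
Add 7 hours and 24 minutes layover in Marquesas → 12:43 PM UTC.
Add 12 hours and 55 minutes leg 3 → 1:38 AM UTC (Apr 4).
Add 1 hour 30 minutes layover in Karachi → 3:08 AM UTC.
Add 7 hours and 5 minutes leg 4 → 10:13 AM UTC.
Nairobi is UTC+3:00, so local arrival = 10:13 AM + 3:00 = 1:13 PM on Apr 4.

1:13 PM on Apr 4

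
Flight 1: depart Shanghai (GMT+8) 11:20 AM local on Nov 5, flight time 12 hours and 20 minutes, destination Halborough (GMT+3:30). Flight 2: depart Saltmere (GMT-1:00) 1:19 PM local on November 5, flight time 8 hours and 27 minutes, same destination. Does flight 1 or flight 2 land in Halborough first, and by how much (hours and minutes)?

Flight 1 in UTC: 11:20 AM − 8:00 = 3:20 AM on Nov 5.
+12 hours 20 minutes → arrive 3:40 PM UTC on Nov 5.
Flight 2 in UTC: 1:19 PM + 1:00 = 2:19 PM on Nov 5.
+8 hours and 27 minutes → arrive 10:46 PM UTC on Nov 5.
Flight 1 lands earlier by 7 hours 6 minutes.

the first, by 7 hours 6 minutes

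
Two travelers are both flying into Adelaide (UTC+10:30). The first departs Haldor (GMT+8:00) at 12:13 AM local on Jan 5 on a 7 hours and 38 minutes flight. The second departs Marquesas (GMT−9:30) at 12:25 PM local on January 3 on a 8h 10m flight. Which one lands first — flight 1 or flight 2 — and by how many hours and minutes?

Flight 1 in UTC: 12:13 AM − 8:00 = 4:13 PM on Jan 4.
+7 hours and 38 minutes → arrive 11:51 PM UTC on Jan 4.
Flight 2 in UTC: 12:25 PM + 9:30 = 9:55 PM on Jan 3.
+8 hours 10 minutes → arrive 6:05 AM UTC on Jan 4.
Flight 2 lands earlier by 17 hours 46 minutes.

the second, by 17 hours 46 minutes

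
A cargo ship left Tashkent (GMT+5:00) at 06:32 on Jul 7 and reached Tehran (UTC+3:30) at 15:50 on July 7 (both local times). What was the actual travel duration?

10 hours 48 minutes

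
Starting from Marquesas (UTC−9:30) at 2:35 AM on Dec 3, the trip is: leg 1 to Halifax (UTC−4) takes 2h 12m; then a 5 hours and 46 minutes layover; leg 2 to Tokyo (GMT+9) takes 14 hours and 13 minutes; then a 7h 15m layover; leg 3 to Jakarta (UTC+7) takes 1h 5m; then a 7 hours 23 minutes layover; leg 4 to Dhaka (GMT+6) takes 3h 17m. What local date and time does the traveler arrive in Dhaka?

11:16 AM on Dec 5

Convert departure to UTC: 2:35 AM + 9:30 = 12:05 PM UTC on Dec 3.
Add 2 hours 12 minutes leg 1 → 2:17 PM UTC.
Add 5 hours 46 minutes layover in Halifax → 8:03 PM UTC.
Add 14 hours 13 minutes leg 2 → 10:16 AM UTC (Dec 4).
Add 7 hours and 15 minutes layover in Tokyo → 5:31 PM UTC.
Add 1 hour 5 minutes leg 3 → 6:36 PM UTC.
Add 7 hours and 23 minutes layover in Jakarta → 1:59 AM UTC (Dec 5).
Add 3 hours and 17 minutes leg 4 → 5:16 AM UTC.
Dhaka is UTC+6:00, so local arrival = 5:16 AM + 6:00 = 11:16 AM on Dec 5.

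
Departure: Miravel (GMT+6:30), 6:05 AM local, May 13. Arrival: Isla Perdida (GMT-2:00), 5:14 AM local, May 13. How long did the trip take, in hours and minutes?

7 hours 39 minutes

Isla Perdida is 8:30 behind Miravel.
Clock-face elapsed time (ignoring zones) is −51 minutes.
Actual elapsed = −51 minutes + 8:30 = 7 hours 39 minutes.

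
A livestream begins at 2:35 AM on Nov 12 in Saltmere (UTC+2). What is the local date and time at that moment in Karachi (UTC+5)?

Karachi is 3:00 ahead of Saltmere.
Shift by the zone difference: 2:35 AM + 3:00 = 5:35 AM on Nov 12 in Karachi.

5:35 AM on Nov 12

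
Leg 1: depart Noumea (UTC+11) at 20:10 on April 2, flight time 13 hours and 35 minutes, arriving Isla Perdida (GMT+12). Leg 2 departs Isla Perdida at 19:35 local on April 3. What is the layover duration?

Convert departure to UTC: 20:10 − 11:00 = 09:10 UTC on Apr 2.
Add 13 hours and 35 minutes flight time → 22:45 UTC.
Isla Perdida is UTC+12:00, so local arrival = 22:45 + 12:00 = 10:45 on Apr 3.
Layover = 19:35 − 10:45 = 8 hours 50 minutes.

8 hours 50 minutes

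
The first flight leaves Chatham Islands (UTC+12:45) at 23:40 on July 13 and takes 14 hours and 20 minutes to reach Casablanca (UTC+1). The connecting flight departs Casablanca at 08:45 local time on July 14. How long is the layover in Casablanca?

Convert departure to UTC: 23:40 − 12:45 = 10:55 UTC on Jul 13.
Add 14 hours and 20 minutes flight time → 01:15 UTC (Jul 14).
Casablanca is UTC+1:00, so local arrival = 01:15 + 1:00 = 02:15 on Jul 14.
Layover = 08:45 − 02:15 = 6 hours 30 minutes.

6 hours 30 minutes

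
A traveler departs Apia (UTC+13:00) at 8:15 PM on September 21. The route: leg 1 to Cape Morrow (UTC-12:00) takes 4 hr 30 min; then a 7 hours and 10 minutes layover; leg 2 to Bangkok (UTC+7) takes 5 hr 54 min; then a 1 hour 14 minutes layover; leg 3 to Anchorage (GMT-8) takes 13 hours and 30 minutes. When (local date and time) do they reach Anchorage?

Convert departure to UTC: 8:15 PM − 13:00 = 7:15 AM UTC on Sep 21.
Add 4 hours and 30 minutes leg 1 → 11:45 AM UTC.
Add 7 hours 10 minutes layover in Cape Morrow → 6:55 PM UTC.
Add 5 hours and 54 minutes leg 2 → 12:49 AM UTC (Sep 22).
Add 1 hour and 14 minutes layover in Bangkok → 2:03 AM UTC.
Add 13 hours 30 minutes leg 3 → 3:33 PM UTC.
Anchorage is UTC−8:00, so local arrival = 3:33 PM − 8:00 = 7:33 AM on Sep 22.

7:33 AM on September 22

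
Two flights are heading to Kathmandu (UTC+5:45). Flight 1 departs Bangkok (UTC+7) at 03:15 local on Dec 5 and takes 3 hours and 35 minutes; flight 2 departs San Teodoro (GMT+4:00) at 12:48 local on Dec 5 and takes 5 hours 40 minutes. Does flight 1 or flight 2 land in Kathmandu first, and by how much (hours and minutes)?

the first, by 14 hours 38 minutes

Flight 1 in UTC: 03:15 − 7:00 = 20:15 on Dec 4.
+3 hours and 35 minutes → arrive 23:50 UTC on Dec 4.
Flight 2 in UTC: 12:48 − 4:00 = 08:48 on Dec 5.
+5 hours 40 minutes → arrive 14:28 UTC on Dec 5.
Flight 1 lands earlier by 14 hours 38 minutes.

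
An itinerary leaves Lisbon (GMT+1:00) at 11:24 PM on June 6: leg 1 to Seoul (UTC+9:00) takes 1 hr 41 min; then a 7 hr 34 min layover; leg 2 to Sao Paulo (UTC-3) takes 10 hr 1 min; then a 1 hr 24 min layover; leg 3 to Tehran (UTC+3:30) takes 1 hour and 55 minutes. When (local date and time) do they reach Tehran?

12:29 AM on June 8

Convert departure to UTC: 11:24 PM − 1:00 = 10:24 PM UTC on Jun 6.
Add 1 hour 41 minutes leg 1 → 12:05 AM UTC (Jun 7).
Add 7 hours and 34 minutes layover in Seoul → 7:39 AM UTC.
Add 10 hours and 1 minute leg 2 → 5:40 PM UTC.
Add 1 hour and 24 minutes layover in Sao Paulo → 7:04 PM UTC.
Add 1 hour 55 minutes leg 3 → 8:59 PM UTC.
Tehran is UTC+3:30, so local arrival = 8:59 PM + 3:30 = 12:29 AM on Jun 8.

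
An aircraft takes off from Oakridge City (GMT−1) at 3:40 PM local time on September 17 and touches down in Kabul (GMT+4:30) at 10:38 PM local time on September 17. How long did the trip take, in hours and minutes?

Departure in UTC: 3:40 PM + 1:00 = 4:40 PM on Sep 17.
Arrival in UTC: 10:38 PM − 4:30 = 6:08 PM on Sep 17.
Elapsed = 6:08 PM − 4:40 PM = 1 hour 28 minutes.

1 hour 28 minutes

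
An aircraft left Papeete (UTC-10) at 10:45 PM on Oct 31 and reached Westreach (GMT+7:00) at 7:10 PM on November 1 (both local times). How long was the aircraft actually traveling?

Departure in UTC: 10:45 PM + 10:00 = 8:45 AM on Nov 1.
Arrival in UTC: 7:10 PM − 7:00 = 12:10 PM on Nov 1.
Elapsed = 12:10 PM − 8:45 AM = 3 hours 25 minutes.

3 hours 25 minutes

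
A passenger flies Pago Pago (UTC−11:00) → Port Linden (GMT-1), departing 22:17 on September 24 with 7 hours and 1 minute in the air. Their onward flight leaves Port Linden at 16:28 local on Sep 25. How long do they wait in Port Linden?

1 hour 10 minutes

Convert departure to UTC: 22:17 + 11:00 = 09:17 UTC on Sep 25.
Add 7 hours and 1 minute flight time → 16:18 UTC.
Port Linden is UTC−1:00, so local arrival = 16:18 − 1:00 = 15:18 on Sep 25.
Layover = 16:28 − 15:18 = 1 hour 10 minutes.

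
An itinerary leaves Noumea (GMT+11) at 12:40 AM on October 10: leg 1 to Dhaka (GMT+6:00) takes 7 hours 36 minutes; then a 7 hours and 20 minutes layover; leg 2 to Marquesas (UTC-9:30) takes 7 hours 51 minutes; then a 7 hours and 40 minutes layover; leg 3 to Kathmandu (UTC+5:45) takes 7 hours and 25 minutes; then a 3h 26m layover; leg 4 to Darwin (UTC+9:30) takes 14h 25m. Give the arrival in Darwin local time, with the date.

6:53 AM on October 12

Convert departure to UTC: 12:40 AM − 11:00 = 1:40 PM UTC on Oct 9.
Add 7 hours 36 minutes leg 1 → 9:16 PM UTC.
Add 7 hours 20 minutes layover in Dhaka → 4:36 AM UTC (Oct 10).
Add 7 hours 51 minutes leg 2 → 12:27 PM UTC.
Add 7 hours 40 minutes layover in Marquesas → 8:07 PM UTC.
Add 7 hours 25 minutes leg 3 → 3:32 AM UTC (Oct 11).
Add 3 hours and 26 minutes layover in Kathmandu → 6:58 AM UTC.
Add 14 hours 25 minutes leg 4 → 9:23 PM UTC.
Darwin is UTC+9:30, so local arrival = 9:23 PM + 9:30 = 6:53 AM on Oct 12.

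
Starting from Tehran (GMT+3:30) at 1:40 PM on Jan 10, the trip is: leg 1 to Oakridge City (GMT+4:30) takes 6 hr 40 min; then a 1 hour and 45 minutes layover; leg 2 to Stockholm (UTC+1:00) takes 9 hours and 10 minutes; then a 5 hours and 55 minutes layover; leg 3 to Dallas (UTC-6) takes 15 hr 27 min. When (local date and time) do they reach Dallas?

7:07 PM on January 11

Convert departure to UTC: 1:40 PM − 3:30 = 10:10 AM UTC on Jan 10.
Add 6 hours 40 minutes leg 1 → 4:50 PM UTC.
Add 1 hour and 45 minutes layover in Oakridge City → 6:35 PM UTC.
Add 9 hours 10 minutes leg 2 → 3:45 AM UTC (Jan 11).
Add 5 hours 55 minutes layover in Stockholm → 9:40 AM UTC.
Add 15 hours and 27 minutes leg 3 → 1:07 AM UTC (Jan 12).
Dallas is UTC−6:00, so local arrival = 1:07 AM − 6:00 = 7:07 PM on Jan 11.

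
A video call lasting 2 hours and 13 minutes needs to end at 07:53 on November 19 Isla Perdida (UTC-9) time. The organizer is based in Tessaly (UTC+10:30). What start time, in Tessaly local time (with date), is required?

01:10 on November 20

Target end time in UTC: 07:53 + 9:00 = 16:53 on Nov 19.
Subtract 2 hours and 13 minutes → start 14:40 UTC on Nov 19.
Tessaly is UTC+10:30: 14:40 + 10:30 = 01:10 on Nov 20.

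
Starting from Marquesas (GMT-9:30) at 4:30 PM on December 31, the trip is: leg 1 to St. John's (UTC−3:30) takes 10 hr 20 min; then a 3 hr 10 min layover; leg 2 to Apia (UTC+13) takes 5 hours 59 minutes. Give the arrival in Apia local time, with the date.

10:29 AM on Jan 2

Convert departure to UTC: 4:30 PM + 9:30 = 2:00 AM UTC on Jan 1.
Add 10 hours and 20 minutes leg 1 → 12:20 PM UTC.
Add 3 hours and 10 minutes layover in St. John's → 3:30 PM UTC.
Add 5 hours and 59 minutes leg 2 → 9:29 PM UTC.
Apia is UTC+13:00, so local arrival = 9:29 PM + 13:00 = 10:29 AM on Jan 2.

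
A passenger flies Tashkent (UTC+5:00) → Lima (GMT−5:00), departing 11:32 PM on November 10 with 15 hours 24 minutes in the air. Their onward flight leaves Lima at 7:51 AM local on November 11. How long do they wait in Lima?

Convert departure to UTC: 11:32 PM − 5:00 = 6:32 PM UTC on Nov 10.
Add 15 hours and 24 minutes flight time → 9:56 AM UTC (Nov 11).
Lima is UTC−5:00, so local arrival = 9:56 AM − 5:00 = 4:56 AM on Nov 11.
Layover = 7:51 AM − 4:56 AM = 2 hours 55 minutes.

2 hours 55 minutes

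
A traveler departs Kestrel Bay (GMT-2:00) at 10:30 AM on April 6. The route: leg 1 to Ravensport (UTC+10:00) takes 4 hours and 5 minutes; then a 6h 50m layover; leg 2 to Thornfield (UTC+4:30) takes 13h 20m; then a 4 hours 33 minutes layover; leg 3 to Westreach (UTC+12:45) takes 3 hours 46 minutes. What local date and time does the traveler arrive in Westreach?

Convert departure to UTC: 10:30 AM + 2:00 = 12:30 PM UTC on Apr 6.
Add 4 hours 5 minutes leg 1 → 4:35 PM UTC.
Add 6 hours and 50 minutes layover in Ravensport → 11:25 PM UTC.
Add 13 hours 20 minutes leg 2 → 12:45 PM UTC (Apr 7).
Add 4 hours 33 minutes layover in Thornfield → 5:18 PM UTC.
Add 3 hours and 46 minutes leg 3 → 9:04 PM UTC.
Westreach is UTC+12:45, so local arrival = 9:04 PM + 12:45 = 9:49 AM on Apr 8.

9:49 AM on April 8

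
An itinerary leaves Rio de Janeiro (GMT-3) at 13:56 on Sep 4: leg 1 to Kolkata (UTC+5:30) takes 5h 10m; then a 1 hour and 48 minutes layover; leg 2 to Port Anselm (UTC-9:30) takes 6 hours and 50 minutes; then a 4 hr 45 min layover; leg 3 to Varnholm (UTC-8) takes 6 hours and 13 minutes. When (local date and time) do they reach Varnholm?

09:42 on September 5

Convert departure to UTC: 13:56 + 3:00 = 16:56 UTC on Sep 4.
Add 5 hours and 10 minutes leg 1 → 22:06 UTC.
Add 1 hour and 48 minutes layover in Kolkata → 23:54 UTC.
Add 6 hours 50 minutes leg 2 → 06:44 UTC (Sep 5).
Add 4 hours and 45 minutes layover in Port Anselm → 11:29 UTC.
Add 6 hours 13 minutes leg 3 → 17:42 UTC.
Varnholm is UTC−8:00, so local arrival = 17:42 − 8:00 = 09:42 on Sep 5.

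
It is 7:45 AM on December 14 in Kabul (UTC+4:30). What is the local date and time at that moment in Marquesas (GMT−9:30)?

5:45 PM on December 13

In UTC: 7:45 AM − 4:30 = 3:15 AM on Dec 14.
Marquesas is UTC−9:30: 3:15 AM − 9:30 = 5:45 PM on Dec 13.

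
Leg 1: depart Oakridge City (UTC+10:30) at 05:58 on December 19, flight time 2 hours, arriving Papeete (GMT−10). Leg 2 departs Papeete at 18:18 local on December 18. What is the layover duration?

Convert departure to UTC: 05:58 − 10:30 = 19:28 UTC on Dec 18.
Add 2 hours flight time → 21:28 UTC.
Papeete is UTC−10:00, so local arrival = 21:28 − 10:00 = 11:28 on Dec 18.
Layover = 18:18 − 11:28 = 6 hours 50 minutes.

6 hours 50 minutes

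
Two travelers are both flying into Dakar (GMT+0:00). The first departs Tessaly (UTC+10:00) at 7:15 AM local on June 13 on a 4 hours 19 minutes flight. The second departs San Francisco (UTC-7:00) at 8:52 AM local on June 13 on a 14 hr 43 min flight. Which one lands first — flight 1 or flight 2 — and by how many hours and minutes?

the first, by 29 hours 1 minute

Flight 1 in UTC: 7:15 AM − 10:00 = 9:15 PM on Jun 12.
+4 hours 19 minutes → arrive 1:34 AM UTC on Jun 13.
Flight 2 in UTC: 8:52 AM + 7:00 = 3:52 PM on Jun 13.
+14 hours and 43 minutes → arrive 6:35 AM UTC on Jun 14.
Flight 1 lands earlier by 29 hours 1 minute.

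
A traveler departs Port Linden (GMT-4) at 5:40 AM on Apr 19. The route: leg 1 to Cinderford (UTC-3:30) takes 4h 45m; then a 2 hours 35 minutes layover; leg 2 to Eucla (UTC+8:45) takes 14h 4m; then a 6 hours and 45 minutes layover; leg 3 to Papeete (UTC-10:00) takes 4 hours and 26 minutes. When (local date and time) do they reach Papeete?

Convert departure to UTC: 5:40 AM + 4:00 = 9:40 AM UTC on Apr 19.
Add 4 hours 45 minutes leg 1 → 2:25 PM UTC.
Add 2 hours 35 minutes layover in Cinderford → 5:00 PM UTC.
Add 14 hours 4 minutes leg 2 → 7:04 AM UTC (Apr 20).
Add 6 hours and 45 minutes layover in Eucla → 1:49 PM UTC.
Add 4 hours 26 minutes leg 3 → 6:15 PM UTC.
Papeete is UTC−10:00, so local arrival = 6:15 PM − 10:00 = 8:15 AM on Apr 20.

8:15 AM on Apr 20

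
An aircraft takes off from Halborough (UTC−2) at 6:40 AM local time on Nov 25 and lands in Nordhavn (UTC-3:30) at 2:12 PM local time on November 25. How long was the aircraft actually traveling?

Departure in UTC: 6:40 AM + 2:00 = 8:40 AM on Nov 25.
Arrival in UTC: 2:12 PM + 3:30 = 5:42 PM on Nov 25.
Elapsed = 5:42 PM − 8:40 AM = 9 hours 2 minutes.

9 hours 2 minutes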